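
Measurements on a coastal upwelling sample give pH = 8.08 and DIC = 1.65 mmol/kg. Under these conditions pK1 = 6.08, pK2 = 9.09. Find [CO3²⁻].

[CO3²⁻] = 0.146 mmol/kg

α₂ = 1 / (1 + [H⁺]/K2 + [H⁺]²/(K1K2)) = 1 / (1 + 10^+1.01 + 10^-0.99)
   = 1 / (1 + 10.233 + 0.10233) = 1/11.335 = 0.08822
[CO3²⁻] = α₂ × DIC = 0.08822 × 1.65 = 0.146 mmol/kg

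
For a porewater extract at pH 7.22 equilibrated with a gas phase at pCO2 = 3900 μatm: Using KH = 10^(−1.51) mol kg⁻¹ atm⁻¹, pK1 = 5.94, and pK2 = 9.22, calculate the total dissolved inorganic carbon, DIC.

[CO2*] = KH · pCO2 = 10^(−1.51) × 3900×10^-6 = 1.205×10^-4 mol/kg
α₀ = 1/(1 + K1/[H⁺] + K1K2/[H⁺]²) = 1/(1 + 10^+1.28 + 10^-0.72) = 0.04939
DIC = [CO2*]/α₀ = 1.205×10^-4 / 0.04939 = 2.44 mmol/kg

DIC = 2.44 mmol/kg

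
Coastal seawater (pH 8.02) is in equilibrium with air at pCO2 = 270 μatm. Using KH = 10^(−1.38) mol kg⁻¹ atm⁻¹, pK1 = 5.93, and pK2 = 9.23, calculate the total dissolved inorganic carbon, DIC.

[CO2*] = KH · pCO2 = 10^(−1.38) × 270×10^-6 = 1.126×10^-5 mol/kg
α₀ = 1/(1 + K1/[H⁺] + K1K2/[H⁺]²) = 1/(1 + 10^+2.09 + 10^+0.88) = 0.007598
DIC = [CO2*]/α₀ = 1.126×10^-5 / 0.007598 = 1.48 mmol/kg

DIC = 1.48 mmol/kg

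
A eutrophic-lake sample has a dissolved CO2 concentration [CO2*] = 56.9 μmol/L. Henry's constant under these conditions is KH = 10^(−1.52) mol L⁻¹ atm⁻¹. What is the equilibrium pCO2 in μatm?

KH = 10^(−1.52) = 3.020×10^-2 mol L⁻¹ atm⁻¹
pCO2 = [CO2*]/KH = 56.9×10^-6 / 3.020×10^-2 = 1.88×10^-3 atm = 1880 μatm

pCO2 = 1880 μatm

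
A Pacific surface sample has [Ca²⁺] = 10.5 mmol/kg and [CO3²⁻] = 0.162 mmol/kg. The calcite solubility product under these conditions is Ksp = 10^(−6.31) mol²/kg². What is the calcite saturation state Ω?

Ω = 3.47

Ksp = 10^(−6.31) = 4.898×10^-7
Ω = [Ca²⁺][CO3²⁻]/Ksp = (10.5×10^-3)(0.162×10^-3) / 4.898×10^-7 = 3.47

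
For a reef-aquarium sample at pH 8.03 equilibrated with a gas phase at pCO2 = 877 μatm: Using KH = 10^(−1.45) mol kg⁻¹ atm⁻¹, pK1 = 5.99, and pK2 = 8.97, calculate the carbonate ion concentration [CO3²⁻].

[CO2*] = KH · pCO2 = 10^(−1.45) × 877×10^-6 = 3.112×10^-5 mol/kg
α₀ = 1/(1 + K1/[H⁺] + K1K2/[H⁺]²) = 1/(1 + 10^+2.04 + 10^+1.10) = 0.008114
DIC = [CO2*]/α₀ = 3.112×10^-5 / 0.008114 = 3.835 mmol/kg
[CO3²⁻] = α₂·DIC; α₂ = 0.1022, so [CO3²⁻] = 0.1022 × 3.835 = 0.392 mmol/kg

[CO3²⁻] = 0.392 mmol/kg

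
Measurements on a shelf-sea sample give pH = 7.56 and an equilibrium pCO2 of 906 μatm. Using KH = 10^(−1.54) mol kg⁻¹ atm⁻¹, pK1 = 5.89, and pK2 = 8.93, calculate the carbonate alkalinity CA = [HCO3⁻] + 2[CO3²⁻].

[CO2*] = KH · pCO2 = 10^(−1.54) × 906×10^-6 = 2.613×10^-5 mol/kg
α₀ = 1/(1 + K1/[H⁺] + K1K2/[H⁺]²) = 1/(1 + 10^+1.67 + 10^+0.30) = 0.02009
DIC = [CO2*]/α₀ = 2.613×10^-5 / 0.02009 = 1.300 mmol/kg
CA = (α₁ + 2α₂)·DIC = (0.9398 + 2×0.04009) × 1.300 = 1.33 mmol/kg

CA = 1.33 mmol/kg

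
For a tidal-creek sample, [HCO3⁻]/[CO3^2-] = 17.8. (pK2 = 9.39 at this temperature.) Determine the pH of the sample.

From K2 = [H⁺][CO3^2-]/[HCO3⁻]:  pH = pK2 − log₁₀([HCO3⁻]/[CO3^2-])
log₁₀(17.8) = +1.250
pH = 9.39 − (+1.250) = 8.14

pH = 8.14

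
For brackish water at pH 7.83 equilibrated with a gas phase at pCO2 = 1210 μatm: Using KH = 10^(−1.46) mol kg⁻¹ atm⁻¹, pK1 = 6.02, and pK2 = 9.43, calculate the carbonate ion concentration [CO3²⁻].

[CO3²⁻] = 0.0680 mmol/kg

[CO2*] = KH · pCO2 = 10^(−1.46) × 1210×10^-6 = 4.196×10^-5 mol/kg
α₀ = 1/(1 + K1/[H⁺] + K1K2/[H⁺]²) = 1/(1 + 10^+1.81 + 10^+0.21) = 0.01488
DIC = [CO2*]/α₀ = 4.196×10^-5 / 0.01488 = 2.819 mmol/kg
[CO3²⁻] = α₂·DIC; α₂ = 0.02414, so [CO3²⁻] = 0.02414 × 2.819 = 0.0680 mmol/kg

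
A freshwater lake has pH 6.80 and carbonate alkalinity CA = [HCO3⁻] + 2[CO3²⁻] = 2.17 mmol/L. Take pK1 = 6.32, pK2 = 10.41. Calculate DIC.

DIC = 2.89 mmol/L

CA = [HCO3⁻] + 2[CO3²⁻] = (α₁ + 2α₂)·DIC
At pH 6.80: [H⁺]/K1 = 10^-0.48 = 0.33113, K2/[H⁺] = 10^-3.61 = 0.00024547
α₁ = 1/(1 + 0.33113 + 0.00024547) = 1/1.3314 = 0.7511; α₂ = α₁·K2/[H⁺] = 0.0001844
α₁ + 2α₂ = 0.7515
DIC = CA / (α₁ + 2α₂) = 2.17 / 0.7515 = 2.89 mmol/L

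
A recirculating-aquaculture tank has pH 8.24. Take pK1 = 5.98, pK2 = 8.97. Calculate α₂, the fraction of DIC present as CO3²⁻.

α₂ = 1 / (1 + [H⁺]/K2 + [H⁺]²/(K1K2)) = 1 / (1 + 10^+0.73 + 10^-1.53)
   = 1 / (1 + 5.3703 + 0.029512) = 1/6.3998 = 0.1563

α₂ = 0.156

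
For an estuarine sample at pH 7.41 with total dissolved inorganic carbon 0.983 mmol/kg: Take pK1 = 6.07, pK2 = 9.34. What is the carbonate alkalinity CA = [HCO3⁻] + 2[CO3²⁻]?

CA = 0.951 mmol/kg

CA = [HCO3⁻] + 2[CO3²⁻] = (α₁ + 2α₂)·DIC
At pH 7.41: [H⁺]/K1 = 10^-1.34 = 0.045709, K2/[H⁺] = 10^-1.93 = 0.011749
α₁ = 1/(1 + 0.045709 + 0.011749) = 1/1.0575 = 0.9457; α₂ = α₁·K2/[H⁺] = 0.01111
α₁ + 2α₂ = 0.9679
CA = 0.9679 × 0.983 = 0.951 mmol/kg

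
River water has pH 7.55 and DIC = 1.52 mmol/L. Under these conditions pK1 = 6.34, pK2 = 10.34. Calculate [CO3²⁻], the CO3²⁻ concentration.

α₂ = 1 / (1 + [H⁺]/K2 + [H⁺]²/(K1K2)) = 1 / (1 + 10^+2.79 + 10^+1.58)
   = 1 / (1 + 616.60 + 38.019) = 1/655.61 = 0.001525
[CO3²⁻] = α₂ × DIC = 0.001525 × 1.52 = 0.00232 mmol/L = 2.32 μmol/L

[CO3²⁻] = 2.32 μmol/L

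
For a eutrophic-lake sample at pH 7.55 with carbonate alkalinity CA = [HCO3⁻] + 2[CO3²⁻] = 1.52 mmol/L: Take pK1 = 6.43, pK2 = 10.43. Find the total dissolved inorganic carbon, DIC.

DIC = 1.63 mmol/L

CA = [HCO3⁻] + 2[CO3²⁻] = (α₁ + 2α₂)·DIC
At pH 7.55: [H⁺]/K1 = 10^-1.12 = 0.075858, K2/[H⁺] = 10^-2.88 = 0.0013183
α₁ = 1/(1 + 0.075858 + 0.0013183) = 1/1.0772 = 0.9284; α₂ = α₁·K2/[H⁺] = 0.001224
α₁ + 2α₂ = 0.9308
DIC = CA / (α₁ + 2α₂) = 1.52 / 0.9308 = 1.63 mmol/L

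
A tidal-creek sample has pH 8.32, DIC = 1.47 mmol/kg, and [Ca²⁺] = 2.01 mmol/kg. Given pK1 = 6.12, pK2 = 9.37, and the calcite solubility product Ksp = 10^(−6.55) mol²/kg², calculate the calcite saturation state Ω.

α₂ = 1 / (1 + [H⁺]/K2 + [H⁺]²/(K1K2)) = 1 / (1 + 10^+1.05 + 10^-1.15)
   = 1 / (1 + 11.220 + 0.070795) = 1/12.291 = 0.08136
[CO3²⁻] = α₂ × DIC = 0.08136 × 1.47 = 0.1196 mmol/kg
Ksp = 10^(−6.55) = 2.818×10^-7
Ω = [Ca²⁺][CO3²⁻]/Ksp = (2.01×10^-3)(1.196×10^-4) / 2.818×10^-7 = 0.853

Ω = 0.853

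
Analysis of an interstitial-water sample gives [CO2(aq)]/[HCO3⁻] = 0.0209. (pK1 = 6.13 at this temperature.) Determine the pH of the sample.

pH = 7.81

From K1 = [H⁺][HCO3⁻]/[CO2(aq)]:  pH = pK1 − log₁₀([CO2(aq)]/[HCO3⁻])
log₁₀(0.0209) = -1.680
pH = 6.13 − (-1.680) = 7.81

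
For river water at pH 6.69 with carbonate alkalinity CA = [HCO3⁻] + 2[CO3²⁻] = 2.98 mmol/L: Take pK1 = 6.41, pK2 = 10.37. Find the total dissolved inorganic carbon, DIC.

DIC = 4.54 mmol/L

CA = [HCO3⁻] + 2[CO3²⁻] = (α₁ + 2α₂)·DIC
At pH 6.69: [H⁺]/K1 = 10^-0.28 = 0.52481, K2/[H⁺] = 10^-3.68 = 0.00020893
α₁ = 1/(1 + 0.52481 + 0.00020893) = 1/1.5250 = 0.6557; α₂ = α₁·K2/[H⁺] = 0.0001370
α₁ + 2α₂ = 0.6560
DIC = CA / (α₁ + 2α₂) = 2.98 / 0.6560 = 4.54 mmol/L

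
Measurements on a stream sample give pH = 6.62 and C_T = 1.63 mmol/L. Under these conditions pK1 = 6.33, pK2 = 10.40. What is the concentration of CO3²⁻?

α₂ = 1 / (1 + [H⁺]/K2 + [H⁺]²/(K1K2)) = 1 / (1 + 10^+3.78 + 10^+3.49)
   = 1 / (1 + 6025.6 + 3090.3) = 1/9116.9 = 0.0001097
[CO3²⁻] = α₂ × DIC = 0.0001097 × 1.63 = 0.000179 mmol/L = 0.179 μmol/L

[CO3²⁻] = 0.179 μmol/L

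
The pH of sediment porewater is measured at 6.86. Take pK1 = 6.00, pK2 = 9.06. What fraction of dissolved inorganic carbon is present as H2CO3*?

α₀ = 1 / (1 + K1/[H⁺] + K1K2/[H⁺]²) = 1 / (1 + 10^+0.86 + 10^-1.34)
   = 1 / (1 + 7.2444 + 0.045709) = 1/8.2901 = 0.1206

α₀ = 0.121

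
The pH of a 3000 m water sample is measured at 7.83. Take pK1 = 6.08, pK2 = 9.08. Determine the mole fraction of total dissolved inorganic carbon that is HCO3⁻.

α₁ = 1 / (1 + [H⁺]/K1 + K2/[H⁺]) = 1 / (1 + 10^-1.75 + 10^-1.25)
   = 1 / (1 + 0.017783 + 0.056234) = 1/1.0740 = 0.9311

α₁ = 0.931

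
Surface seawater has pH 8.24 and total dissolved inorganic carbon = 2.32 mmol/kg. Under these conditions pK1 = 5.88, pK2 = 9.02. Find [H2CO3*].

[CO2*] = 8.65 μmol/kg

α₀ = 1 / (1 + K1/[H⁺] + K1K2/[H⁺]²) = 1 / (1 + 10^+2.36 + 10^+1.58)
   = 1 / (1 + 229.09 + 38.019) = 1/268.11 = 0.003730
[CO2*] = α₀ × DIC = 0.003730 × 2.32 = 0.00865 mmol/kg = 8.65 μmol/kg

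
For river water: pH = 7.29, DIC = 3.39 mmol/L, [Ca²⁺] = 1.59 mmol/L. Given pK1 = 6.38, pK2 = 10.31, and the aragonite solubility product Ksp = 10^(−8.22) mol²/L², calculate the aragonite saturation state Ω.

α₂ = 1 / (1 + [H⁺]/K2 + [H⁺]²/(K1K2)) = 1 / (1 + 10^+3.02 + 10^+2.11)
   = 1 / (1 + 1047.1 + 128.82) = 1/1177.0 = 0.0008497
[CO3²⁻] = α₂ × DIC = 0.0008497 × 3.39 = 0.002880 mmol/L = 2.880 μmol/L
Ksp = 10^(−8.22) = 6.026×10^-9
Ω = [Ca²⁺][CO3²⁻]/Ksp = (1.59×10^-3)(2.880×10^-6) / 6.026×10^-9 = 0.760

Ω = 0.760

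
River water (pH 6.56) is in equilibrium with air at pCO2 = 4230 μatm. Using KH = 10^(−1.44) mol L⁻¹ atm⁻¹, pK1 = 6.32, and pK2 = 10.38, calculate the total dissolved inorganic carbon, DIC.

DIC = 0.421 mmol/L

[CO2*] = KH · pCO2 = 10^(−1.44) × 4230×10^-6 = 1.536×10^-4 mol/L
α₀ = 1/(1 + K1/[H⁺] + K1K2/[H⁺]²) = 1/(1 + 10^+0.24 + 10^-3.58) = 0.3652
DIC = [CO2*]/α₀ = 1.536×10^-4 / 0.3652 = 0.421 mmol/L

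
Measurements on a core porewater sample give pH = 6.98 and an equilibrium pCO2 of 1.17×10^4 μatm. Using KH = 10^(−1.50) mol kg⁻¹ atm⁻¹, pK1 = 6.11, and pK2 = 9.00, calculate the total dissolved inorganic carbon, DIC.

DIC = 3.14 mmol/kg

[CO2*] = KH · pCO2 = 10^(−1.50) × 1.17×10^4×10^-6 = 3.700×10^-4 mol/kg
α₀ = 1/(1 + K1/[H⁺] + K1K2/[H⁺]²) = 1/(1 + 10^+0.87 + 10^-1.15) = 0.1179
DIC = [CO2*]/α₀ = 3.700×10^-4 / 0.1179 = 3.14 mmol/kg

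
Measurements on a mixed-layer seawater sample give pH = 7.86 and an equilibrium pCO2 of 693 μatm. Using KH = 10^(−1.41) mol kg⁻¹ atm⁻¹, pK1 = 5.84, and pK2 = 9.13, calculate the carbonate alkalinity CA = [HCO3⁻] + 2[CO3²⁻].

CA = 3.13 mmol/kg

[CO2*] = KH · pCO2 = 10^(−1.41) × 693×10^-6 = 2.696×10^-5 mol/kg
α₀ = 1/(1 + K1/[H⁺] + K1K2/[H⁺]²) = 1/(1 + 10^+2.02 + 10^+0.75) = 0.008982
DIC = [CO2*]/α₀ = 2.696×10^-5 / 0.008982 = 3.002 mmol/kg
CA = (α₁ + 2α₂)·DIC = (0.9405 + 2×0.05051) × 3.002 = 3.13 mmol/kg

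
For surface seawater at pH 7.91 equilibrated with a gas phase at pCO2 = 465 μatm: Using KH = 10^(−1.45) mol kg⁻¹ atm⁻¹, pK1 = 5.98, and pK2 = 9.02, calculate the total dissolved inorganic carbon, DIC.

DIC = 1.53 mmol/kg

[CO2*] = KH · pCO2 = 10^(−1.45) × 465×10^-6 = 1.650×10^-5 mol/kg
α₀ = 1/(1 + K1/[H⁺] + K1K2/[H⁺]²) = 1/(1 + 10^+1.93 + 10^+0.82) = 0.01079
DIC = [CO2*]/α₀ = 1.650×10^-5 / 0.01079 = 1.53 mmol/kg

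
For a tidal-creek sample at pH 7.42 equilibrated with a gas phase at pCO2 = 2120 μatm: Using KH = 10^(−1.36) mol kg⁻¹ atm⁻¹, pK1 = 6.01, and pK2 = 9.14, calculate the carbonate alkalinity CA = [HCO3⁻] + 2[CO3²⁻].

CA = 2.47 mmol/kg

[CO2*] = KH · pCO2 = 10^(−1.36) × 2120×10^-6 = 9.254×10^-5 mol/kg
α₀ = 1/(1 + K1/[H⁺] + K1K2/[H⁺]²) = 1/(1 + 10^+1.41 + 10^-0.31) = 0.03677
DIC = [CO2*]/α₀ = 9.254×10^-5 / 0.03677 = 2.517 mmol/kg
CA = (α₁ + 2α₂)·DIC = (0.9452 + 2×0.01801) × 2.517 = 2.47 mmol/kg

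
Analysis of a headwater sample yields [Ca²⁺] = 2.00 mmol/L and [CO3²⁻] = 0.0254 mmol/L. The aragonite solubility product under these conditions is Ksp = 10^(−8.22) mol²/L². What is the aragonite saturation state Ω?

Ksp = 10^(−8.22) = 6.026×10^-9
Ω = [Ca²⁺][CO3²⁻]/Ksp = (2.00×10^-3)(0.0254×10^-3) / 6.026×10^-9 = 8.43

Ω = 8.43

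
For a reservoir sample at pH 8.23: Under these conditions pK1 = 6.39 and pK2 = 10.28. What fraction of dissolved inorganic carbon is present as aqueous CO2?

α₀ = 0.0141

α₀ = 1 / (1 + K1/[H⁺] + K1K2/[H⁺]²) = 1 / (1 + 10^+1.84 + 10^-0.21)
   = 1 / (1 + 69.183 + 0.61660) = 1/70.800 = 0.01412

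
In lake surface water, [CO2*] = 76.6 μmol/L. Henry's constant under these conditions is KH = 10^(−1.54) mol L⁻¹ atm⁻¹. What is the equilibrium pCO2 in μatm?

KH = 10^(−1.54) = 2.884×10^-2 mol L⁻¹ atm⁻¹
pCO2 = [CO2*]/KH = 76.6×10^-6 / 2.884×10^-2 = 2.66×10^-3 atm = 2660 μatm

pCO2 = 2660 μatm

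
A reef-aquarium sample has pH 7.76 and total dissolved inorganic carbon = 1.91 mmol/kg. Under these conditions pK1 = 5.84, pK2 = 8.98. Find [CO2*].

[CO2*] = 0.0214 mmol/kg

α₀ = 1 / (1 + K1/[H⁺] + K1K2/[H⁺]²) = 1 / (1 + 10^+1.92 + 10^+0.70)
   = 1 / (1 + 83.176 + 5.0119) = 1/89.188 = 0.01121
[CO2*] = α₀ × DIC = 0.01121 × 1.91 = 0.0214 mmol/kg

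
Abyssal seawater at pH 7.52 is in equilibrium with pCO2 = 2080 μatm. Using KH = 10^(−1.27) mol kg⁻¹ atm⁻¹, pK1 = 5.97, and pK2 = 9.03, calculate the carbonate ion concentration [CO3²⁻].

[CO3²⁻] = 0.122 mmol/kg

[CO2*] = KH · pCO2 = 10^(−1.27) × 2080×10^-6 = 1.117×10^-4 mol/kg
α₀ = 1/(1 + K1/[H⁺] + K1K2/[H⁺]²) = 1/(1 + 10^+1.55 + 10^+0.04) = 0.02661
DIC = [CO2*]/α₀ = 1.117×10^-4 / 0.02661 = 4.198 mmol/kg
[CO3²⁻] = α₂·DIC; α₂ = 0.02918, so [CO3²⁻] = 0.02918 × 4.198 = 0.122 mmol/kg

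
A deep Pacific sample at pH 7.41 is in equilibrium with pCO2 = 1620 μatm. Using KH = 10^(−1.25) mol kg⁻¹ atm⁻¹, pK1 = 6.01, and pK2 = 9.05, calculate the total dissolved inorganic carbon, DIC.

[CO2*] = KH · pCO2 = 10^(−1.25) × 1620×10^-6 = 9.110×10^-5 mol/kg
α₀ = 1/(1 + K1/[H⁺] + K1K2/[H⁺]²) = 1/(1 + 10^+1.40 + 10^-0.24) = 0.03746
DIC = [CO2*]/α₀ = 9.110×10^-5 / 0.03746 = 2.43 mmol/kg

DIC = 2.43 mmol/kg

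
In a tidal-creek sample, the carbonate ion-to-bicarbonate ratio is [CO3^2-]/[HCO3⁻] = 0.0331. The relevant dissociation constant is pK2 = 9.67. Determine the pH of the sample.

pH = 8.19

From K2 = [H⁺][CO3^2-]/[HCO3⁻]:  pH = pK2 + log₁₀([CO3^2-]/[HCO3⁻])
log₁₀(0.0331) = -1.480
pH = 9.67 + (-1.480) = 8.19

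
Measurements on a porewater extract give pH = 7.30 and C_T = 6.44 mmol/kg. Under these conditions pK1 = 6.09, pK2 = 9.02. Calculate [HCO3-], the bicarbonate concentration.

α₁ = 1 / (1 + [H⁺]/K1 + K2/[H⁺]) = 1 / (1 + 10^-1.21 + 10^-1.72)
   = 1 / (1 + 0.061660 + 0.019055) = 1/1.0807 = 0.9253
[HCO3⁻] = α₁ × DIC = 0.9253 × 6.44 = 5.96 mmol/kg

[HCO3⁻] = 5.96 mmol/kg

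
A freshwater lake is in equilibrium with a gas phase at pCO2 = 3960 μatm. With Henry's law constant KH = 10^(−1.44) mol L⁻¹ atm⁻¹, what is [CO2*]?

[CO2*] = 144 μmol/L

KH = 10^(−1.44) = 3.631×10^-2 mol L⁻¹ atm⁻¹
[CO2*] = KH · pCO2 = 3.631×10^-2 × 3960×10^-6 atm = 1.44×10^-4 mol/L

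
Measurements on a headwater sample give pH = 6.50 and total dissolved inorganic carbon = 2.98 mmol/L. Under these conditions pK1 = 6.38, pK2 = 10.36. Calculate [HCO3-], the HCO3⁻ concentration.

[HCO3⁻] = 1.69 mmol/L

α₁ = 1 / (1 + [H⁺]/K1 + K2/[H⁺]) = 1 / (1 + 10^-0.12 + 10^-3.86)
   = 1 / (1 + 0.75858 + 0.00013804) = 1/1.7587 = 0.5686
[HCO3⁻] = α₁ × DIC = 0.5686 × 2.98 = 1.69 mmol/L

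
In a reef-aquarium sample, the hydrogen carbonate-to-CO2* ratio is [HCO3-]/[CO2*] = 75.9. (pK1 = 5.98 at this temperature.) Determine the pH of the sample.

From K1 = [H⁺][HCO3-]/[CO2*]:  pH = pK1 + log₁₀([HCO3-]/[CO2*])
log₁₀(75.9) = +1.880
pH = 5.98 + (+1.880) = 7.86

pH = 7.86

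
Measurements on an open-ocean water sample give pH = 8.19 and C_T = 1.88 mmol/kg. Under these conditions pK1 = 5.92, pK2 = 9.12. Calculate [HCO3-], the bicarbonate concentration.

[HCO3⁻] = 1.67 mmol/kg

α₁ = 1 / (1 + [H⁺]/K1 + K2/[H⁺]) = 1 / (1 + 10^-2.27 + 10^-0.93)
   = 1 / (1 + 0.0053703 + 0.11749) = 1/1.1229 = 0.8906
[HCO3⁻] = α₁ × DIC = 0.8906 × 1.88 = 1.67 mmol/kg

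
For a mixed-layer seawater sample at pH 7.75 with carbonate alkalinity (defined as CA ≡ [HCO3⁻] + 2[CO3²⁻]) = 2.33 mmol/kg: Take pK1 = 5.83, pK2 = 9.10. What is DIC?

DIC = 2.26 mmol/kg

CA = [HCO3⁻] + 2[CO3²⁻] = (α₁ + 2α₂)·DIC
At pH 7.75: [H⁺]/K1 = 10^-1.92 = 0.012023, K2/[H⁺] = 10^-1.35 = 0.044668
α₁ = 1/(1 + 0.012023 + 0.044668) = 1/1.0567 = 0.9464; α₂ = α₁·K2/[H⁺] = 0.04227
α₁ + 2α₂ = 1.0309
DIC = CA / (α₁ + 2α₂) = 2.33 / 1.0309 = 2.26 mmol/kg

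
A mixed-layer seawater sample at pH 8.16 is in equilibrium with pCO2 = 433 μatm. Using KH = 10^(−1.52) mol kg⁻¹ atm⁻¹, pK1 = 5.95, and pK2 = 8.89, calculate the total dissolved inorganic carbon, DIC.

[CO2*] = KH · pCO2 = 10^(−1.52) × 433×10^-6 = 1.308×10^-5 mol/kg
α₀ = 1/(1 + K1/[H⁺] + K1K2/[H⁺]²) = 1/(1 + 10^+2.21 + 10^+1.48) = 0.005171
DIC = [CO2*]/α₀ = 1.308×10^-5 / 0.005171 = 2.53 mmol/kg

DIC = 2.53 mmol/kg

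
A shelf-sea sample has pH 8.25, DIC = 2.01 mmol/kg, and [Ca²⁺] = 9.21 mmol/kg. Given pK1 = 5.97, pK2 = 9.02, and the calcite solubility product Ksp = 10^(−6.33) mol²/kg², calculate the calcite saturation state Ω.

α₂ = 1 / (1 + [H⁺]/K2 + [H⁺]²/(K1K2)) = 1 / (1 + 10^+0.77 + 10^-1.51)
   = 1 / (1 + 5.8884 + 0.030903) = 1/6.9193 = 0.1445
[CO3²⁻] = α₂ × DIC = 0.1445 × 2.01 = 0.2905 mmol/kg
Ksp = 10^(−6.33) = 4.677×10^-7
Ω = [Ca²⁺][CO3²⁻]/Ksp = (9.21×10^-3)(2.905×10^-4) / 4.677×10^-7 = 5.72

Ω = 5.72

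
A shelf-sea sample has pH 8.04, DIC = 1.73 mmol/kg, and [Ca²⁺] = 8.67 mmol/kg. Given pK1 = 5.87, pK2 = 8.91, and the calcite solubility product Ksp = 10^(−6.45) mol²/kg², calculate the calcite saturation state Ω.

α₂ = 1 / (1 + [H⁺]/K2 + [H⁺]²/(K1K2)) = 1 / (1 + 10^+0.87 + 10^-1.30)
   = 1 / (1 + 7.4131 + 0.050119) = 1/8.4632 = 0.1182
[CO3²⁻] = α₂ × DIC = 0.1182 × 1.73 = 0.2044 mmol/kg
Ksp = 10^(−6.45) = 3.548×10^-7
Ω = [Ca²⁺][CO3²⁻]/Ksp = (8.67×10^-3)(2.044×10^-4) / 3.548×10^-7 = 4.99

Ω = 4.99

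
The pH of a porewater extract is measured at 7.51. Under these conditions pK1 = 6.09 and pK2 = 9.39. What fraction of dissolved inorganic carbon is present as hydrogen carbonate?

α₁ = 1 / (1 + [H⁺]/K1 + K2/[H⁺]) = 1 / (1 + 10^-1.42 + 10^-1.88)
   = 1 / (1 + 0.038019 + 0.013183) = 1/1.0512 = 0.9513

α₁ = 0.951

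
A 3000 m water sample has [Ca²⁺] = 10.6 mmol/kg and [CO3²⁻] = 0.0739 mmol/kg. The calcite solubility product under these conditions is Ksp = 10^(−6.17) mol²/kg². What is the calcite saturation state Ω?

Ksp = 10^(−6.17) = 6.761×10^-7
Ω = [Ca²⁺][CO3²⁻]/Ksp = (10.6×10^-3)(0.0739×10^-3) / 6.761×10^-7 = 1.16

Ω = 1.16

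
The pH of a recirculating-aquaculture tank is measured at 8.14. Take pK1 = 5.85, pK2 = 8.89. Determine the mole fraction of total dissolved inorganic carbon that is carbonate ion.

α₂ = 0.150

α₂ = 1 / (1 + [H⁺]/K2 + [H⁺]²/(K1K2)) = 1 / (1 + 10^+0.75 + 10^-1.54)
   = 1 / (1 + 5.6234 + 0.028840) = 1/6.6523 = 0.1503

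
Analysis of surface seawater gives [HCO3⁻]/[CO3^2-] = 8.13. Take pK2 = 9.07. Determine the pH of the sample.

From K2 = [H⁺][CO3^2-]/[HCO3⁻]:  pH = pK2 − log₁₀([HCO3⁻]/[CO3^2-])
log₁₀(8.13) = +0.910
pH = 9.07 − (+0.910) = 8.16

pH = 8.16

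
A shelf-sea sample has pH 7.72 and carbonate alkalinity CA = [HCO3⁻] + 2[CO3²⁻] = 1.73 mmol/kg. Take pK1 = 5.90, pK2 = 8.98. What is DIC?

DIC = 1.67 mmol/kg

CA = [HCO3⁻] + 2[CO3²⁻] = (α₁ + 2α₂)·DIC
At pH 7.72: [H⁺]/K1 = 10^-1.82 = 0.015136, K2/[H⁺] = 10^-1.26 = 0.054954
α₁ = 1/(1 + 0.015136 + 0.054954) = 1/1.0701 = 0.9345; α₂ = α₁·K2/[H⁺] = 0.05135
α₁ + 2α₂ = 1.0372
DIC = CA / (α₁ + 2α₂) = 1.73 / 1.0372 = 1.67 mmol/kg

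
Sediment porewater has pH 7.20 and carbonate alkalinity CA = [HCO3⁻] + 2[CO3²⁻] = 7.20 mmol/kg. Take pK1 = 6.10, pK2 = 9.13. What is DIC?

DIC = 7.68 mmol/kg

CA = [HCO3⁻] + 2[CO3²⁻] = (α₁ + 2α₂)·DIC
At pH 7.20: [H⁺]/K1 = 10^-1.10 = 0.079433, K2/[H⁺] = 10^-1.93 = 0.011749
α₁ = 1/(1 + 0.079433 + 0.011749) = 1/1.0912 = 0.9164; α₂ = α₁·K2/[H⁺] = 0.01077
α₁ + 2α₂ = 0.9380
DIC = CA / (α₁ + 2α₂) = 7.20 / 0.9380 = 7.68 mmol/kg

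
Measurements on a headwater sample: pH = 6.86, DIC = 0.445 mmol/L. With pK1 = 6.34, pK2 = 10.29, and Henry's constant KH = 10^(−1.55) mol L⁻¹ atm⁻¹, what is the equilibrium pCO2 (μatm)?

pCO2 = 3660 μatm

α₀ = 1 / (1 + K1/[H⁺] + K1K2/[H⁺]²) = 1 / (1 + 10^+0.52 + 10^-2.91)
   = 1 / (1 + 3.3113 + 0.0012303) = 1/4.3125 = 0.2319
[CO2*] = α₀ × DIC = 0.2319 × 0.445 = 0.1032 mmol/L
pCO2 = [CO2*]/KH = 1.032×10^-4 / 2.818×10^-2 = 3660 μatm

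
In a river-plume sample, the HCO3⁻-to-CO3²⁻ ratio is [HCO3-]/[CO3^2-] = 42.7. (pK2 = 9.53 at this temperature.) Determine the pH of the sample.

From K2 = [H⁺][CO3^2-]/[HCO3-]:  pH = pK2 − log₁₀([HCO3-]/[CO3^2-])
log₁₀(42.7) = +1.630
pH = 9.53 − (+1.630) = 7.90

pH = 7.90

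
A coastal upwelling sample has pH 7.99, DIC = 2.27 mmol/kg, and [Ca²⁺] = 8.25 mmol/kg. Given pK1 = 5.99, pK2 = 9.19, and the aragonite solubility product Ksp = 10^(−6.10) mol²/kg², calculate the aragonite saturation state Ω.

α₂ = 1 / (1 + [H⁺]/K2 + [H⁺]²/(K1K2)) = 1 / (1 + 10^+1.20 + 10^-0.80)
   = 1 / (1 + 15.849 + 0.15849) = 1/17.007 = 0.05880
[CO3²⁻] = α₂ × DIC = 0.05880 × 2.27 = 0.1335 mmol/kg
Ksp = 10^(−6.10) = 7.943×10^-7
Ω = [Ca²⁺][CO3²⁻]/Ksp = (8.25×10^-3)(1.335×10^-4) / 7.943×10^-7 = 1.39

Ω = 1.39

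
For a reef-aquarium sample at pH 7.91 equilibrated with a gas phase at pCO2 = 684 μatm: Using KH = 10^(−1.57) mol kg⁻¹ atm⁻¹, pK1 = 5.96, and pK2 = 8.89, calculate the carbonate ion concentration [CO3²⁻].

[CO3²⁻] = 0.172 mmol/kg

[CO2*] = KH · pCO2 = 10^(−1.57) × 684×10^-6 = 1.841×10^-5 mol/kg
α₀ = 1/(1 + K1/[H⁺] + K1K2/[H⁺]²) = 1/(1 + 10^+1.95 + 10^+0.97) = 0.01005
DIC = [CO2*]/α₀ = 1.841×10^-5 / 0.01005 = 1.831 mmol/kg
[CO3²⁻] = α₂·DIC; α₂ = 0.09383, so [CO3²⁻] = 0.09383 × 1.831 = 0.172 mmol/kg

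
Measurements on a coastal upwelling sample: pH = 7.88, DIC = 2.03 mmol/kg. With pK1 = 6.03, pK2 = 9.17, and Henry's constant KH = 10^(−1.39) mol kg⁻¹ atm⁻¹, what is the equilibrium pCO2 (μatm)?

α₀ = 1 / (1 + K1/[H⁺] + K1K2/[H⁺]²) = 1 / (1 + 10^+1.85 + 10^+0.56)
   = 1 / (1 + 70.795 + 3.6308) = 1/75.425 = 0.01326
[CO2*] = α₀ × DIC = 0.01326 × 2.03 = 0.02691 mmol/kg
pCO2 = [CO2*]/KH = 2.691×10^-5 / 4.074×10^-2 = 661 μatm

pCO2 = 661 μatm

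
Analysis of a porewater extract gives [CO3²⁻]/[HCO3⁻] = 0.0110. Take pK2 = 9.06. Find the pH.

From K2 = [H⁺][CO3²⁻]/[HCO3⁻]:  pH = pK2 + log₁₀([CO3²⁻]/[HCO3⁻])
log₁₀(0.0110) = -1.959
pH = 9.06 + (-1.959) = 7.10

pH = 7.10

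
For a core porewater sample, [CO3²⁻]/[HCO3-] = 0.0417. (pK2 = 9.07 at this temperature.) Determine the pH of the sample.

pH = 7.69

From K2 = [H⁺][CO3²⁻]/[HCO3-]:  pH = pK2 + log₁₀([CO3²⁻]/[HCO3-])
log₁₀(0.0417) = -1.380
pH = 9.07 + (-1.380) = 7.69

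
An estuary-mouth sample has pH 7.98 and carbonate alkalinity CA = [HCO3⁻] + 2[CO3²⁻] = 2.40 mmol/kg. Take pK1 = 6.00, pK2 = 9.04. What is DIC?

CA = [HCO3⁻] + 2[CO3²⁻] = (α₁ + 2α₂)·DIC
At pH 7.98: [H⁺]/K1 = 10^-1.98 = 0.010471, K2/[H⁺] = 10^-1.06 = 0.087096
α₁ = 1/(1 + 0.010471 + 0.087096) = 1/1.0976 = 0.9111; α₂ = α₁·K2/[H⁺] = 0.07935
α₁ + 2α₂ = 1.0698
DIC = CA / (α₁ + 2α₂) = 2.40 / 1.0698 = 2.24 mmol/kg

DIC = 2.24 mmol/kg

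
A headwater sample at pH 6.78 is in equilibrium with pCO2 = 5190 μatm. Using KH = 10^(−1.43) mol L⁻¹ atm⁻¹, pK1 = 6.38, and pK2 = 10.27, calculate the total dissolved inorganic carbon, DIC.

DIC = 0.677 mmol/L

[CO2*] = KH · pCO2 = 10^(−1.43) × 5190×10^-6 = 1.928×10^-4 mol/L
α₀ = 1/(1 + K1/[H⁺] + K1K2/[H⁺]²) = 1/(1 + 10^+0.40 + 10^-3.09) = 0.2847
DIC = [CO2*]/α₀ = 1.928×10^-4 / 0.2847 = 0.677 mmol/L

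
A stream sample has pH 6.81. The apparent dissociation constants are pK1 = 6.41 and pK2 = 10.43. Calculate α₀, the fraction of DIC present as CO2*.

α₀ = 1 / (1 + K1/[H⁺] + K1K2/[H⁺]²) = 1 / (1 + 10^+0.40 + 10^-3.22)
   = 1 / (1 + 2.5119 + 0.00060256) = 1/3.5125 = 0.2847

α₀ = 0.285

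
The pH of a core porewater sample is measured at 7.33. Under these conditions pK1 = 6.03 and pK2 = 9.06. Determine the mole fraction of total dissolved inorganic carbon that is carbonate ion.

α₂ = 1 / (1 + [H⁺]/K2 + [H⁺]²/(K1K2)) = 1 / (1 + 10^+1.73 + 10^+0.43)
   = 1 / (1 + 53.703 + 2.6915) = 1/57.395 = 0.01742

α₂ = 0.0174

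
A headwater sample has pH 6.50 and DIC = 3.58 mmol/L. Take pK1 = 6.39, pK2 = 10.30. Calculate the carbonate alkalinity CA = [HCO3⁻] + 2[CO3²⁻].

CA = 2.02 mmol/L

CA = [HCO3⁻] + 2[CO3²⁻] = (α₁ + 2α₂)·DIC
At pH 6.50: [H⁺]/K1 = 10^-0.11 = 0.77625, K2/[H⁺] = 10^-3.80 = 0.00015849
α₁ = 1/(1 + 0.77625 + 0.00015849) = 1/1.7764 = 0.5629; α₂ = α₁·K2/[H⁺] = 8.922×10^-5
α₁ + 2α₂ = 0.5631
CA = 0.5631 × 3.58 = 2.02 mmol/L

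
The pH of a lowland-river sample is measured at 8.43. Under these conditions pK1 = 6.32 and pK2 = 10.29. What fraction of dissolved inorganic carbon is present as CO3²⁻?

α₂ = 0.0135

α₂ = 1 / (1 + [H⁺]/K2 + [H⁺]²/(K1K2)) = 1 / (1 + 10^+1.86 + 10^-0.25)
   = 1 / (1 + 72.444 + 0.56234) = 1/74.006 = 0.01351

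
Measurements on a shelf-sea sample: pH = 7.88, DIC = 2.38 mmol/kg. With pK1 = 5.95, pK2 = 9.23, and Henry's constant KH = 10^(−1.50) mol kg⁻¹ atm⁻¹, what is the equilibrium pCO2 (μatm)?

α₀ = 1 / (1 + K1/[H⁺] + K1K2/[H⁺]²) = 1 / (1 + 10^+1.93 + 10^+0.58)
   = 1 / (1 + 85.114 + 3.8019) = 1/89.916 = 0.01112
[CO2*] = α₀ × DIC = 0.01112 × 2.38 = 0.02647 mmol/kg
pCO2 = [CO2*]/KH = 2.647×10^-5 / 3.162×10^-2 = 837 μatm

pCO2 = 837 μatm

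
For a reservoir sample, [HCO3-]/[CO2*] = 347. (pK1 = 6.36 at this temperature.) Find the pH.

pH = 8.90

From K1 = [H⁺][HCO3-]/[CO2*]:  pH = pK1 + log₁₀([HCO3-]/[CO2*])
log₁₀(347) = +2.540
pH = 6.36 + (+2.540) = 8.90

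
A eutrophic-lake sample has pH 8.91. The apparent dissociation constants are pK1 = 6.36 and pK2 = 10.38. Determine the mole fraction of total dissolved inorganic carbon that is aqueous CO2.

α₀ = 0.00272

α₀ = 1 / (1 + K1/[H⁺] + K1K2/[H⁺]²) = 1 / (1 + 10^+2.55 + 10^+1.08)
   = 1 / (1 + 354.81 + 12.023) = 1/367.84 = 0.002719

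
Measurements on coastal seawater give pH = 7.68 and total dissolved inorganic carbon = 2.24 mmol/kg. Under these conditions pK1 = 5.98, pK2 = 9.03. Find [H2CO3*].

α₀ = 1 / (1 + K1/[H⁺] + K1K2/[H⁺]²) = 1 / (1 + 10^+1.70 + 10^+0.35)
   = 1 / (1 + 50.119 + 2.2387) = 1/53.357 = 0.01874
[CO2*] = α₀ × DIC = 0.01874 × 2.24 = 0.0420 mmol/kg

[CO2*] = 0.0420 mmol/kg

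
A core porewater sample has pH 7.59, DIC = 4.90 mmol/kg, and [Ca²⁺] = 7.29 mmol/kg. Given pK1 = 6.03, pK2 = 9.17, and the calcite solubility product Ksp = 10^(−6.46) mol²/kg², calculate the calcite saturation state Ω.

α₂ = 1 / (1 + [H⁺]/K2 + [H⁺]²/(K1K2)) = 1 / (1 + 10^+1.58 + 10^+0.02)
   = 1 / (1 + 38.019 + 1.0471) = 1/40.066 = 0.02496
[CO3²⁻] = α₂ × DIC = 0.02496 × 4.90 = 0.1223 mmol/kg
Ksp = 10^(−6.46) = 3.467×10^-7
Ω = [Ca²⁺][CO3²⁻]/Ksp = (7.29×10^-3)(1.223×10^-4) / 3.467×10^-7 = 2.57

Ω = 2.57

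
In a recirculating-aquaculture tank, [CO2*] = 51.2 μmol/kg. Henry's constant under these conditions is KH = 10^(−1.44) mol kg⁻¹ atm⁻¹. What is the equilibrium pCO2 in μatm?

pCO2 = 1410 μatm

KH = 10^(−1.44) = 3.631×10^-2 mol kg⁻¹ atm⁻¹
pCO2 = [CO2*]/KH = 51.2×10^-6 / 3.631×10^-2 = 1.41×10^-3 atm = 1410 μatm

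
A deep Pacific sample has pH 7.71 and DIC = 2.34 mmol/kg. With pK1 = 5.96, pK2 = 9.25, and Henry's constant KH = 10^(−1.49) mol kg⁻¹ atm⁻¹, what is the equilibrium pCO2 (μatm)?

pCO2 = 1230 μatm

α₀ = 1 / (1 + K1/[H⁺] + K1K2/[H⁺]²) = 1 / (1 + 10^+1.75 + 10^+0.21)
   = 1 / (1 + 56.234 + 1.6218) = 1/58.856 = 0.01699
[CO2*] = α₀ × DIC = 0.01699 × 2.34 = 0.03976 mmol/kg
pCO2 = [CO2*]/KH = 3.976×10^-5 / 3.236×10^-2 = 1230 μatm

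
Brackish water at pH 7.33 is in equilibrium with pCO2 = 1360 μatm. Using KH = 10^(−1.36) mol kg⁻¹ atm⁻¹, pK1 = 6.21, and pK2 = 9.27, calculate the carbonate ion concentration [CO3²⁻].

[CO2*] = KH · pCO2 = 10^(−1.36) × 1360×10^-6 = 5.937×10^-5 mol/kg
α₀ = 1/(1 + K1/[H⁺] + K1K2/[H⁺]²) = 1/(1 + 10^+1.12 + 10^-0.82) = 0.06976
DIC = [CO2*]/α₀ = 5.937×10^-5 / 0.06976 = 0.8509 mmol/kg
[CO3²⁻] = α₂·DIC; α₂ = 0.01056, so [CO3²⁻] = 0.01056 × 0.8509 = 0.00899 mmol/kg = 8.99 μmol/kg

[CO3²⁻] = 8.99 μmol/kg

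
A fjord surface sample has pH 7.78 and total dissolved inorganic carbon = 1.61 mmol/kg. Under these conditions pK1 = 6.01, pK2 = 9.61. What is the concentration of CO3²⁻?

[CO3²⁻] = 0.0231 mmol/kg

α₂ = 1 / (1 + [H⁺]/K2 + [H⁺]²/(K1K2)) = 1 / (1 + 10^+1.83 + 10^+0.06)
   = 1 / (1 + 67.608 + 1.1482) = 1/69.756 = 0.01434
[CO3²⁻] = α₂ × DIC = 0.01434 × 1.61 = 0.0231 mmol/kg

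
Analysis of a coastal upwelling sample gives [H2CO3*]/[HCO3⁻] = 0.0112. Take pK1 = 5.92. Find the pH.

From K1 = [H⁺][HCO3⁻]/[H2CO3*]:  pH = pK1 − log₁₀([H2CO3*]/[HCO3⁻])
log₁₀(0.0112) = -1.951
pH = 5.92 − (-1.951) = 7.87

pH = 7.87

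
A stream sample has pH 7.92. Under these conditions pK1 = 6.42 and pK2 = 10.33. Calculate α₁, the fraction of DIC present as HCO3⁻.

α₁ = 1 / (1 + [H⁺]/K1 + K2/[H⁺]) = 1 / (1 + 10^-1.50 + 10^-2.41)
   = 1 / (1 + 0.031623 + 0.0038905) = 1/1.0355 = 0.9657

α₁ = 0.966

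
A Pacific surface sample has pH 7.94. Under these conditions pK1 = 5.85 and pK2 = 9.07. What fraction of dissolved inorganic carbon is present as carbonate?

α₂ = 1 / (1 + [H⁺]/K2 + [H⁺]²/(K1K2)) = 1 / (1 + 10^+1.13 + 10^-0.96)
   = 1 / (1 + 13.490 + 0.10965) = 1/14.599 = 0.06850

α₂ = 0.0685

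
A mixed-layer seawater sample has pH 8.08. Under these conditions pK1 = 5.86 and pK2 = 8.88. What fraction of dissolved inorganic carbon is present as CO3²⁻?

α₂ = 1 / (1 + [H⁺]/K2 + [H⁺]²/(K1K2)) = 1 / (1 + 10^+0.80 + 10^-1.42)
   = 1 / (1 + 6.3096 + 0.038019) = 1/7.3476 = 0.1361

α₂ = 0.136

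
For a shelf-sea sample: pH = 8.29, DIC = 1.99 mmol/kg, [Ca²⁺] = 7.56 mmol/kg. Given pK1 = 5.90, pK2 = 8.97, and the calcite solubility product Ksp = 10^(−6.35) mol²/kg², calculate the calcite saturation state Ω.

α₂ = 1 / (1 + [H⁺]/K2 + [H⁺]²/(K1K2)) = 1 / (1 + 10^+0.68 + 10^-1.71)
   = 1 / (1 + 4.7863 + 0.019498) = 1/5.8058 = 0.1722
[CO3²⁻] = α₂ × DIC = 0.1722 × 1.99 = 0.3428 mmol/kg
Ksp = 10^(−6.35) = 4.467×10^-7
Ω = [Ca²⁺][CO3²⁻]/Ksp = (7.56×10^-3)(3.428×10^-4) / 4.467×10^-7 = 5.80

Ω = 5.80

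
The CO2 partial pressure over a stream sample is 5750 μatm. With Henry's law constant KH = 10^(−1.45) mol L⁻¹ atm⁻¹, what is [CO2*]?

KH = 10^(−1.45) = 3.548×10^-2 mol L⁻¹ atm⁻¹
[CO2*] = KH · pCO2 = 3.548×10^-2 × 5750×10^-6 atm = 2.04×10^-4 mol/L

[CO2*] = 204 μmol/L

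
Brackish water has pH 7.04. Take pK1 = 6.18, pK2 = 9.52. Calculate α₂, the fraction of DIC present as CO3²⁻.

α₂ = 0.00290

α₂ = 1 / (1 + [H⁺]/K2 + [H⁺]²/(K1K2)) = 1 / (1 + 10^+2.48 + 10^+1.62)
   = 1 / (1 + 302.00 + 41.687) = 1/344.68 = 0.002901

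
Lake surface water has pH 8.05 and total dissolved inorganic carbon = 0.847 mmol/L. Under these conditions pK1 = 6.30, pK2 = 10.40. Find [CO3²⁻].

α₂ = 1 / (1 + [H⁺]/K2 + [H⁺]²/(K1K2)) = 1 / (1 + 10^+2.35 + 10^+0.60)
   = 1 / (1 + 223.87 + 3.9811) = 1/228.85 = 0.004370
[CO3²⁻] = α₂ × DIC = 0.004370 × 0.847 = 0.00370 mmol/L = 3.70 μmol/L

[CO3²⁻] = 3.70 μmol/L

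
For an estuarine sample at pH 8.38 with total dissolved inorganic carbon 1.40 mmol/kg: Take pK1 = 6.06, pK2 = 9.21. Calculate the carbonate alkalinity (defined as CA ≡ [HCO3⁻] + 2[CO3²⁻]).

CA = 1.57 mmol/kg

CA = [HCO3⁻] + 2[CO3²⁻] = (α₁ + 2α₂)·DIC
At pH 8.38: [H⁺]/K1 = 10^-2.32 = 0.0047863, K2/[H⁺] = 10^-0.83 = 0.14791
α₁ = 1/(1 + 0.0047863 + 0.14791) = 1/1.1527 = 0.8675; α₂ = α₁·K2/[H⁺] = 0.1283
α₁ + 2α₂ = 1.1242
CA = 1.1242 × 1.40 = 1.57 mmol/kg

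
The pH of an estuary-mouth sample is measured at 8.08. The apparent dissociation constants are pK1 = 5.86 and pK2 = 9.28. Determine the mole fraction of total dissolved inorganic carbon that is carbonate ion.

α₂ = 0.0590

α₂ = 1 / (1 + [H⁺]/K2 + [H⁺]²/(K1K2)) = 1 / (1 + 10^+1.20 + 10^-1.02)
   = 1 / (1 + 15.849 + 0.095499) = 1/16.944 = 0.05902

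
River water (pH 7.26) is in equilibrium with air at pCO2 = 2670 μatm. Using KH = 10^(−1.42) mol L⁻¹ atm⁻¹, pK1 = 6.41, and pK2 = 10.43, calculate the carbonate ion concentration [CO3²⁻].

[CO2*] = KH · pCO2 = 10^(−1.42) × 2670×10^-6 = 1.015×10^-4 mol/L
α₀ = 1/(1 + K1/[H⁺] + K1K2/[H⁺]²) = 1/(1 + 10^+0.85 + 10^-2.32) = 0.1237
DIC = [CO2*]/α₀ = 1.015×10^-4 / 0.1237 = 0.8206 mmol/L
[CO3²⁻] = α₂·DIC; α₂ = 0.0005921, so [CO3²⁻] = 0.0005921 × 0.8206 = 0.000486 mmol/L = 0.486 μmol/L

[CO3²⁻] = 0.486 μmol/L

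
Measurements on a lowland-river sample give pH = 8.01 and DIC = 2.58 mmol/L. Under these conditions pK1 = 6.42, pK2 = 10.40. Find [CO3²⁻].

[CO3²⁻] = 10.2 μmol/L

α₂ = 1 / (1 + [H⁺]/K2 + [H⁺]²/(K1K2)) = 1 / (1 + 10^+2.39 + 10^+0.80)
   = 1 / (1 + 245.47 + 6.3096) = 1/252.78 = 0.003956
[CO3²⁻] = α₂ × DIC = 0.003956 × 2.58 = 0.0102 mmol/L = 10.2 μmol/L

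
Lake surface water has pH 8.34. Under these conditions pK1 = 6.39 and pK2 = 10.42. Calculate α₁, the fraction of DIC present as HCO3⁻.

α₁ = 1 / (1 + [H⁺]/K1 + K2/[H⁺]) = 1 / (1 + 10^-1.95 + 10^-2.08)
   = 1 / (1 + 0.011220 + 0.0083176) = 1/1.0195 = 0.9808

α₁ = 0.981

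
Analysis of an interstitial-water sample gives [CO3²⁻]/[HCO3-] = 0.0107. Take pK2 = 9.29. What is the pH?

From K2 = [H⁺][CO3²⁻]/[HCO3-]:  pH = pK2 + log₁₀([CO3²⁻]/[HCO3-])
log₁₀(0.0107) = -1.971
pH = 9.29 + (-1.971) = 7.32

pH = 7.32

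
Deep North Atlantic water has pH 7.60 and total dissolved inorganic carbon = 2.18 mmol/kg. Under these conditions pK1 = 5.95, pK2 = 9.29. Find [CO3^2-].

α₂ = 1 / (1 + [H⁺]/K2 + [H⁺]²/(K1K2)) = 1 / (1 + 10^+1.69 + 10^+0.04)
   = 1 / (1 + 48.978 + 1.0965) = 1/51.074 = 0.01958
[CO3²⁻] = α₂ × DIC = 0.01958 × 2.18 = 0.0427 mmol/kg

[CO3²⁻] = 0.0427 mmol/kg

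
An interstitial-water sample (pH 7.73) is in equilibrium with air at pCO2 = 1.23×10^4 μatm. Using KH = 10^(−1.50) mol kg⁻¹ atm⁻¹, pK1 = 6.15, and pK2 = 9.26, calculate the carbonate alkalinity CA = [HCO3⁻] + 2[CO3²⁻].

CA = 15.7 mmol/kg

[CO2*] = KH · pCO2 = 10^(−1.50) × 1.23×10^4×10^-6 = 3.890×10^-4 mol/kg
α₀ = 1/(1 + K1/[H⁺] + K1K2/[H⁺]²) = 1/(1 + 10^+1.58 + 10^+0.05) = 0.02491
DIC = [CO2*]/α₀ = 3.890×10^-4 / 0.02491 = 15.61 mmol/kg
CA = (α₁ + 2α₂)·DIC = (0.9471 + 2×0.02795) × 15.61 = 15.7 mmol/kg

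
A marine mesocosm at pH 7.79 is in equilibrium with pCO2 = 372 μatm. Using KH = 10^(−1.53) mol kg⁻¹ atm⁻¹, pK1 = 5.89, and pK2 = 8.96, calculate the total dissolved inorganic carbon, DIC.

[CO2*] = KH · pCO2 = 10^(−1.53) × 372×10^-6 = 1.098×10^-5 mol/kg
α₀ = 1/(1 + K1/[H⁺] + K1K2/[H⁺]²) = 1/(1 + 10^+1.90 + 10^+0.73) = 0.01165
DIC = [CO2*]/α₀ = 1.098×10^-5 / 0.01165 = 0.942 mmol/kg

DIC = 0.942 mmol/kg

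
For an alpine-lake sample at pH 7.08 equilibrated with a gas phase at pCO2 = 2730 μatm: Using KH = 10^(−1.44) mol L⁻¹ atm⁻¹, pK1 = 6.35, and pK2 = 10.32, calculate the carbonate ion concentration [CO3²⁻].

[CO2*] = KH · pCO2 = 10^(−1.44) × 2730×10^-6 = 9.912×10^-5 mol/L
α₀ = 1/(1 + K1/[H⁺] + K1K2/[H⁺]²) = 1/(1 + 10^+0.73 + 10^-2.51) = 0.1569
DIC = [CO2*]/α₀ = 9.912×10^-5 / 0.1569 = 0.6317 mmol/L
[CO3²⁻] = α₂·DIC; α₂ = 0.0004849, so [CO3²⁻] = 0.0004849 × 0.6317 = 0.000306 mmol/L = 0.306 μmol/L

[CO3²⁻] = 0.306 μmol/L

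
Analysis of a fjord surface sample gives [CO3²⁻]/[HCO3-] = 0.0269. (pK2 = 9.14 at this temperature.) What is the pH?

pH = 7.57

From K2 = [H⁺][CO3²⁻]/[HCO3-]:  pH = pK2 + log₁₀([CO3²⁻]/[HCO3-])
log₁₀(0.0269) = -1.570
pH = 9.14 + (-1.570) = 7.57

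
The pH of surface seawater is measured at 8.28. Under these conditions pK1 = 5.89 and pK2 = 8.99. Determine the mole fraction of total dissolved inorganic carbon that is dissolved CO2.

α₀ = 1 / (1 + K1/[H⁺] + K1K2/[H⁺]²) = 1 / (1 + 10^+2.39 + 10^+1.68)
   = 1 / (1 + 245.47 + 47.863) = 1/294.33 = 0.003398

α₀ = 0.00340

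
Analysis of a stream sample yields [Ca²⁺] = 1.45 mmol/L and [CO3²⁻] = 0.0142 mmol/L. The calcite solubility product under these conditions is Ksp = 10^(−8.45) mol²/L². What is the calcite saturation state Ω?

Ω = 5.80

Ksp = 10^(−8.45) = 3.548×10^-9
Ω = [Ca²⁺][CO3²⁻]/Ksp = (1.45×10^-3)(0.0142×10^-3) / 3.548×10^-9 = 5.80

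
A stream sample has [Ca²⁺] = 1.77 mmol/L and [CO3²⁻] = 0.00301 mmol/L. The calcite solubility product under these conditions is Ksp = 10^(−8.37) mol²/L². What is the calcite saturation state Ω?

Ksp = 10^(−8.37) = 4.266×10^-9
Ω = [Ca²⁺][CO3²⁻]/Ksp = (1.77×10^-3)(0.00301×10^-3) / 4.266×10^-9 = 1.25

Ω = 1.25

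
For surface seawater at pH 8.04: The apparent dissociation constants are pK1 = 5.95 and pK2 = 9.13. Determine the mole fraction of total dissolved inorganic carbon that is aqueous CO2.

α₀ = 0.00746

α₀ = 1 / (1 + K1/[H⁺] + K1K2/[H⁺]²) = 1 / (1 + 10^+2.09 + 10^+1.00)
   = 1 / (1 + 123.03 + 10.000) = 1/134.03 = 0.007461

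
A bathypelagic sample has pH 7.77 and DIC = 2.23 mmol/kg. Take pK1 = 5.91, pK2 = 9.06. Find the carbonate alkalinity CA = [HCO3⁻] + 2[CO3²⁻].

CA = [HCO3⁻] + 2[CO3²⁻] = (α₁ + 2α₂)·DIC
At pH 7.77: [H⁺]/K1 = 10^-1.86 = 0.013804, K2/[H⁺] = 10^-1.29 = 0.051286
α₁ = 1/(1 + 0.013804 + 0.051286) = 1/1.0651 = 0.9389; α₂ = α₁·K2/[H⁺] = 0.04815
α₁ + 2α₂ = 1.0352
CA = 1.0352 × 2.23 = 2.31 mmol/kg

CA = 2.31 mmol/kg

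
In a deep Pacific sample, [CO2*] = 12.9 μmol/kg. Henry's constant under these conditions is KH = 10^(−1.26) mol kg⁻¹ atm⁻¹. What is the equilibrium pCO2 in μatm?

KH = 10^(−1.26) = 5.495×10^-2 mol kg⁻¹ atm⁻¹
pCO2 = [CO2*]/KH = 12.9×10^-6 / 5.495×10^-2 = 2.35×10^-4 atm = 235 μatm

pCO2 = 235 μatm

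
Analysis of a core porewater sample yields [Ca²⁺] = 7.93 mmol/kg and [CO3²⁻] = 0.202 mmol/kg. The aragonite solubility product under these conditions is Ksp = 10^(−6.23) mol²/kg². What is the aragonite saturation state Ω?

Ksp = 10^(−6.23) = 5.888×10^-7
Ω = [Ca²⁺][CO3²⁻]/Ksp = (7.93×10^-3)(0.202×10^-3) / 5.888×10^-7 = 2.72

Ω = 2.72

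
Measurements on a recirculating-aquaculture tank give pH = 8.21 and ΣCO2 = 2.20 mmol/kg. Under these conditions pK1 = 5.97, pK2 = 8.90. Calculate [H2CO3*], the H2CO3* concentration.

α₀ = 1 / (1 + K1/[H⁺] + K1K2/[H⁺]²) = 1 / (1 + 10^+2.24 + 10^+1.55)
   = 1 / (1 + 173.78 + 35.481) = 1/210.26 = 0.004756
[CO2*] = α₀ × DIC = 0.004756 × 2.20 = 0.0105 mmol/kg = 10.5 μmol/kg

[CO2*] = 10.5 μmol/kg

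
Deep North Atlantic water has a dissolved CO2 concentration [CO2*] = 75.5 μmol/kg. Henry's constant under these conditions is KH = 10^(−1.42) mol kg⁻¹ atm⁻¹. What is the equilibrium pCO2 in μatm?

KH = 10^(−1.42) = 3.802×10^-2 mol kg⁻¹ atm⁻¹
pCO2 = [CO2*]/KH = 75.5×10^-6 / 3.802×10^-2 = 1.99×10^-3 atm = 1990 μatm

pCO2 = 1990 μatm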